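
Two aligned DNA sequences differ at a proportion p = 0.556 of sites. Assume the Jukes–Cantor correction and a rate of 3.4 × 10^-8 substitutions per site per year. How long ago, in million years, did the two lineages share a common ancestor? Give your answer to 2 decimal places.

14.91

d = −(3/4) ln(1 − 4p/3) = −0.75 ln(1 − 0.741333) = −0.75 ln(0.258667)
  = −0.75 × (-1.352214) = 1.014161 substitutions/site.
Under a molecular clock d = 2μt, so t = d/(2μ) = 1.014161 / (2 × 3.4 × 10^-8) = 14.91 million years.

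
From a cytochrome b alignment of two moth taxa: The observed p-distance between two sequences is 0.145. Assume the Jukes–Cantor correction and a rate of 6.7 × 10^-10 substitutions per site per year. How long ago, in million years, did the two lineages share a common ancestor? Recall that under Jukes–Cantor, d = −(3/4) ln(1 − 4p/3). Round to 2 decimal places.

120.25

d = −(3/4) ln(1 − 4p/3) = −0.75 ln(1 − 0.193333) = −0.75 ln(0.806667)
  = −0.75 × (-0.214844) = 0.161133 substitutions/site.
Under a molecular clock d = 2μt, so t = d/(2μ) = 0.161133 / (2 × 6.7 × 10^-10) = 120.25 million years.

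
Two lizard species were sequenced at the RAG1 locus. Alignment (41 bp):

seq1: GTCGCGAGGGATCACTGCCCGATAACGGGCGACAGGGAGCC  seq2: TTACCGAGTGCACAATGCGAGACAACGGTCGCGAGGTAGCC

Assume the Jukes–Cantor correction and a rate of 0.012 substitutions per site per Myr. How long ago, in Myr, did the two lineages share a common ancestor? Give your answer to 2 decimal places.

The sequences differ at 14 of 41 sites, so p = 14/41 ≈ 0.341463.
d = −(3/4) ln(1 − 4p/3) = −0.75 ln(1 − 0.455284) = −0.75 ln(0.544716)
  = −0.75 × (-0.607491) = 0.455618 substitutions/site.
Under a molecular clock d = 2μt, so t = d/(2μ) = 0.455618 / (2 × 0.012) = 18.98 Myr.

18.98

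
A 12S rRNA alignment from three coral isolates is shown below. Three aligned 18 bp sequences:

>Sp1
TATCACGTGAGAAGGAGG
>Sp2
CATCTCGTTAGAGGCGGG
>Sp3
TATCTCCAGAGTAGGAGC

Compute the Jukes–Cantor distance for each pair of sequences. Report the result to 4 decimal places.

d(Sp1,Sp2) = 0.4408, d(Sp1,Sp3) = 0.3470, d(Sp2,Sp3) = 0.8240

Sp1–Sp2: 6/18 sites differ → p ≈ 0.333333, d = −0.75 ln(1 − 0.444444) = 0.440839 ≈ 0.4408.
Sp1–Sp3: 5/18 sites differ → p ≈ 0.277778, d = −0.75 ln(1 − 0.370371) = 0.346968 ≈ 0.3470.
Sp2–Sp3: 9/18 sites differ → p = 0.5, d = −0.75 ln(1 − 0.666667) = 0.823960 ≈ 0.8240.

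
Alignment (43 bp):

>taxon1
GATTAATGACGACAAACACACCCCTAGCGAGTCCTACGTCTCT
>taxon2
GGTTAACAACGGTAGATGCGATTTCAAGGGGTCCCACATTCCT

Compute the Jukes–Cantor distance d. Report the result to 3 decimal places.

The sequences differ at 21 of 43 sites, so p = 21/43 ≈ 0.488372.
d = −(3/4) ln(1 − 4p/3) = −0.75 ln(1 − 0.651163) = −0.75 ln(0.348837)
  = −0.75 × (-1.053151) = 0.789863 substitutions/site.

0.790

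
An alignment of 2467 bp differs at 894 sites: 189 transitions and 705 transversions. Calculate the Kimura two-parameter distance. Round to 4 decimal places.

0.5009

P = 189/2467 ≈ 0.076611 and Q = 705/2467 ≈ 0.285772.
Under the Kimura two-parameter model, d = −½ ln(1 − 2P − Q) − ¼ ln(1 − 2Q).
1 − 2P − Q = 0.561006, giving −½ ln(0.561006) = 0.289012.
1 − 2Q = 0.428456, giving −¼ ln(0.428456) = 0.211892.
d = 0.289012 + 0.211892 = 0.500904.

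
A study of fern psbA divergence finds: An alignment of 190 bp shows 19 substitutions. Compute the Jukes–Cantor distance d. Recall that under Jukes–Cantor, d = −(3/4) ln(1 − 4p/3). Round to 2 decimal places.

0.11

p = 19/190 = 0.1.
d = −(3/4) ln(1 − 4p/3) = −0.75 ln(1 − 0.133333) = −0.75 ln(0.866667)
  = −0.75 × (-0.143100) = 0.107325 substitutions/site.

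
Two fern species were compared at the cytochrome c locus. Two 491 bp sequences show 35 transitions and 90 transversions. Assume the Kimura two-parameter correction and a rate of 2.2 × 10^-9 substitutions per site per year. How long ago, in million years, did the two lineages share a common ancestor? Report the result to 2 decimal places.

P = 35/491 ≈ 0.071283 and Q = 90/491 ≈ 0.183299.
Under the Kimura two-parameter model, d = −½ ln(1 − 2P − Q) − ¼ ln(1 − 2Q).
1 − 2P − Q = 0.674135, giving −½ ln(0.674135) = 0.197162.
1 − 2Q = 0.633402, giving −¼ ln(0.633402) = 0.114162.
d = 0.197162 + 0.114162 = 0.311324.
Under a molecular clock d = 2μt, so t = d/(2μ) = 0.311324 / (2 × 2.2 × 10^-9) = 70.76 million years.

70.76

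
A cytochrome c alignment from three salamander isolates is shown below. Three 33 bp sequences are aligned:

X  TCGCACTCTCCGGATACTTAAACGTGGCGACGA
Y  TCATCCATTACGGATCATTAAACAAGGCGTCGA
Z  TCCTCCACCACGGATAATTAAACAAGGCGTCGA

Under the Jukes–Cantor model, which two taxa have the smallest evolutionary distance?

X–Y: 11/33 differ, p = 0.333, d = 0.441.
X–Z: 10/33 differ, p = 0.303, d = 0.388.
Y–Z: 4/33 differ, p = 0.121, d = 0.132.
The smallest distance is between Y and Z.

Y and Z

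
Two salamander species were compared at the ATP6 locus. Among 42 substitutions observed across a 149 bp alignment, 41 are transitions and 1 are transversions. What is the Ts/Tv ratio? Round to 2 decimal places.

R = 41/1 = 41.00.

41.00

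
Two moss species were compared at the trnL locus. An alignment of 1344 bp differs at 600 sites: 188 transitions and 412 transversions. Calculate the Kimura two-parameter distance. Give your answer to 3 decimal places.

P = 188/1344 ≈ 0.139881 and Q = 412/1344 ≈ 0.306548.
Under the Kimura two-parameter model, d = −½ ln(1 − 2P − Q) − ¼ ln(1 − 2Q).
1 − 2P − Q = 0.41369, giving −½ ln(0.41369) = 0.441319.
1 − 2Q = 0.386904, giving −¼ ln(0.386904) = 0.237395.
d = 0.441319 + 0.237395 = 0.678714.

0.679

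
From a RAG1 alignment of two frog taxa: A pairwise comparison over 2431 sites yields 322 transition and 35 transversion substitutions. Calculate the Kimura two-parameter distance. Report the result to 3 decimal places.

0.171

P = 322/2431 ≈ 0.132456 and Q = 35/2431 ≈ 0.014397.
Under the Kimura two-parameter model, d = −½ ln(1 − 2P − Q) − ¼ ln(1 − 2Q).
1 − 2P − Q = 0.720691, giving −½ ln(0.720691) = 0.163772.
1 − 2Q = 0.971206, giving −¼ ln(0.971206) = 0.007304.
d = 0.163772 + 0.007304 = 0.171076.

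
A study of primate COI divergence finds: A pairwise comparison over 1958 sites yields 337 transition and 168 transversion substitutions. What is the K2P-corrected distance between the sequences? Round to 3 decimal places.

0.328

P = 337/1958 ≈ 0.172114 and Q = 168/1958 ≈ 0.085802.
Under the Kimura two-parameter model, d = −½ ln(1 − 2P − Q) − ¼ ln(1 − 2Q).
1 − 2P − Q = 0.56997, giving −½ ln(0.56997) = 0.281086.
1 − 2Q = 0.828396, giving −¼ ln(0.828396) = 0.047066.
d = 0.281086 + 0.047066 = 0.328152.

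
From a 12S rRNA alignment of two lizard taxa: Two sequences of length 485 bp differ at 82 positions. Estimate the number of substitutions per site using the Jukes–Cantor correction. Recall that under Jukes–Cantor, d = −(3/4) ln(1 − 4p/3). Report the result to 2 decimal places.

0.19

p = 82/485 ≈ 0.169072.
d = −(3/4) ln(1 − 4p/3) = −0.75 ln(1 − 0.225429) = −0.75 ln(0.774571)
  = −0.75 × (-0.255446) = 0.191585 substitutions/site.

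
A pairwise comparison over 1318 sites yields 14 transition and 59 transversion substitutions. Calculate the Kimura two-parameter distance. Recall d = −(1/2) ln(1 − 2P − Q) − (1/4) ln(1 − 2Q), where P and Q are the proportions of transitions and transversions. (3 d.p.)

P = 14/1318 ≈ 0.010622 and Q = 59/1318 ≈ 0.044765.
Under the Kimura two-parameter model, d = −½ ln(1 − 2P − Q) − ¼ ln(1 − 2Q).
1 − 2P − Q = 0.933991, giving −½ ln(0.933991) = 0.034144.
1 − 2Q = 0.91047, giving −¼ ln(0.91047) = 0.023449.
d = 0.034144 + 0.023449 = 0.057593.

0.058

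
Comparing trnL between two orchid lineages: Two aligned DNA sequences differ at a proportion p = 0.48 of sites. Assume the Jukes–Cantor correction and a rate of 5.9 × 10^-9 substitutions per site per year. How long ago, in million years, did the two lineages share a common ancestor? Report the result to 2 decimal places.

64.94

d = −(3/4) ln(1 − 4p/3) = −0.75 ln(1 − 0.64) = −0.75 ln(0.36)
  = −0.75 × (-1.021651) = 0.766238 substitutions/site.
Under a molecular clock d = 2μt, so t = d/(2μ) = 0.766238 / (2 × 5.9 × 10^-9) = 64.94 million years.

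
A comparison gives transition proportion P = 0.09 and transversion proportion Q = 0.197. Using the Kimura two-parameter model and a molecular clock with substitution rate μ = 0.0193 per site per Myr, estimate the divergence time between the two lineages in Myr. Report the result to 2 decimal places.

9.37

Under the Kimura two-parameter model, d = −½ ln(1 − 2P − Q) − ¼ ln(1 − 2Q).
1 − 2P − Q = 0.623, giving −½ ln(0.623) = 0.236604.
1 − 2Q = 0.606, giving −¼ ln(0.606) = 0.125219.
d = 0.236604 + 0.125219 = 0.361823.
Under a molecular clock d = 2μt, so t = d/(2μ) = 0.361823 / (2 × 0.0193) = 9.37 Myr.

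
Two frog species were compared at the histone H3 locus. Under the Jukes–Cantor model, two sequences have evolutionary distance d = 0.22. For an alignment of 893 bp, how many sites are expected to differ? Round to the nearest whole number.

Invert JC69: p = (3/4)(1 − e^(−4d/3)) = 0.75 × (1 − e^(-0.293333)) = 0.75 × (1 − 0.745774) = 0.190670.
Expected differing sites = pL ≈ 0.190670 × 893 = 170.26831 ≈ 170.

170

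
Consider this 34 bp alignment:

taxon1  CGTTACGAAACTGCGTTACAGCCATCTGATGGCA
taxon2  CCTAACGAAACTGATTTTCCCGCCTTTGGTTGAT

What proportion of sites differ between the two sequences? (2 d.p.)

The sequences differ at 14 of 34 positions.
p = 14/34 = 0.411764… ≈ 0.41 (to 2 d.p.).

0.41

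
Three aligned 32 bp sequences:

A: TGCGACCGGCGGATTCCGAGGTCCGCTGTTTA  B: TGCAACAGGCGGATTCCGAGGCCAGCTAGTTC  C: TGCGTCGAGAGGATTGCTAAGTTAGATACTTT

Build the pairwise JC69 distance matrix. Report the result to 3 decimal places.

d(A,B) = 0.259, d(A,C) = 0.585, d(B,C) = 0.585

A–B: 7/32 sites differ → p = 0.21875, d = −0.75 ln(1 − 0.291667) = 0.258631 ≈ 0.259.
A–C: 13/32 sites differ → p = 0.40625, d = −0.75 ln(1 − 0.541667) = 0.585119 ≈ 0.585.
B–C: 13/32 sites differ → p = 0.40625, d = −0.75 ln(1 − 0.541667) = 0.585119 ≈ 0.585.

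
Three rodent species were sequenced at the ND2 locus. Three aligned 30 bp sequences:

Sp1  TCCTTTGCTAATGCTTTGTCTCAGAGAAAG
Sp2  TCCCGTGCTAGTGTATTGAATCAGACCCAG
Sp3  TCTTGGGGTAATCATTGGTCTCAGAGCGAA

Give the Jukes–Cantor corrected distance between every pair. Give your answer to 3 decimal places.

d(Sp1,Sp2) = 0.441, d(Sp1,Sp3) = 0.441, d(Sp2,Sp3) = 0.730

Sp1–Sp2: 10/30 sites differ → p ≈ 0.333333, d = −0.75 ln(1 − 0.444444) = 0.440839 ≈ 0.441.
Sp1–Sp3: 10/30 sites differ → p ≈ 0.333333, d = −0.75 ln(1 − 0.444444) = 0.440839 ≈ 0.441.
Sp2–Sp3: 14/30 sites differ → p ≈ 0.466667, d = −0.75 ln(1 − 0.622223) = 0.730088 ≈ 0.730.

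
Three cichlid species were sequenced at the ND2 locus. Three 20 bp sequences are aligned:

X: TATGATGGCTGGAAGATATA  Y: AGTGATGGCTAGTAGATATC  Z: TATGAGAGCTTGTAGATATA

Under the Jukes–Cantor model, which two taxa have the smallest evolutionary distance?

X and Z

X–Y: 5/20 differ, p = 0.250, d = 0.304.
X–Z: 4/20 differ, p = 0.200, d = 0.233.
Y–Z: 6/20 differ, p = 0.300, d = 0.383.
The smallest distance is between X and Z.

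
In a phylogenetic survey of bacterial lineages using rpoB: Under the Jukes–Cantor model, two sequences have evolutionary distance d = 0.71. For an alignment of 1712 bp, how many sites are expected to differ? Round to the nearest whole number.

Invert JC69: p = (3/4)(1 − e^(−4d/3)) = 0.75 × (1 − e^(-0.946667)) = 0.75 × (1 − 0.388032) = 0.458976.
Expected differing sites = pL ≈ 0.458976 × 1712 = 785.766912 ≈ 786.

786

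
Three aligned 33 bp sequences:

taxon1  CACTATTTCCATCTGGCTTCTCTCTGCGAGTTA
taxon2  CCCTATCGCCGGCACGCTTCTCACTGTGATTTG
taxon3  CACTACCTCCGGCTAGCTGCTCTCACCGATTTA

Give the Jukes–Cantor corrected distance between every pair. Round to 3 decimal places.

taxon1–taxon2: 11/33 sites differ → p ≈ 0.333333, d = −0.75 ln(1 − 0.444444) = 0.440839 ≈ 0.441.
taxon1–taxon3: 9/33 sites differ → p ≈ 0.272727, d = −0.75 ln(1 − 0.363636) = 0.338988 ≈ 0.339.
taxon2–taxon3: 11/33 sites differ → p ≈ 0.333333, d = −0.75 ln(1 − 0.444444) = 0.440839 ≈ 0.441.

d(taxon1,taxon2) = 0.441, d(taxon1,taxon3) = 0.339, d(taxon2,taxon3) = 0.441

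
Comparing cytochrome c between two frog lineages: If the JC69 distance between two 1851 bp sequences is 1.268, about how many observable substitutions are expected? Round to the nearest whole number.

Invert JC69: p = (3/4)(1 − e^(−4d/3)) = 0.75 × (1 − e^(-1.690667)) = 0.75 × (1 − 0.184396) = 0.611703.
Expected differing sites = pL ≈ 0.611703 × 1851 = 1132.262253 ≈ 1132.

1132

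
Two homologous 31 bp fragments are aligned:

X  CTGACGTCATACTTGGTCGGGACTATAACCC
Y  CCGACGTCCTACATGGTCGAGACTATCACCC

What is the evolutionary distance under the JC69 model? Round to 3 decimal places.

0.182

The sequences differ at 5 of 31 sites (2, 9, 13, 20, 27), so p = 5/31 ≈ 0.16129.
d = −(3/4) ln(1 − 4p/3) = −0.75 ln(1 − 0.215053) = −0.75 ln(0.784947)
  = −0.75 × (-0.242139) = 0.181604 substitutions/site.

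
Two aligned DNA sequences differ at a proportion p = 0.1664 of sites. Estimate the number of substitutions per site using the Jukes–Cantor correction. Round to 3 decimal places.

d = −(3/4) ln(1 − 4p/3) = −0.75 ln(1 − 0.221867) = −0.75 ln(0.778133)
  = −0.75 × (-0.250858) = 0.188144 substitutions/site.

0.188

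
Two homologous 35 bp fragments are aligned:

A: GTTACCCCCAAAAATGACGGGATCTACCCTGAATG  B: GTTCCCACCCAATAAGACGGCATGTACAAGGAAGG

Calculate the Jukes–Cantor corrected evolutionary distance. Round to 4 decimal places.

The sequences differ at 11 of 35 sites, so p = 11/35 ≈ 0.314286.
d = −(3/4) ln(1 − 4p/3) = −0.75 ln(1 − 0.419048) = −0.75 ln(0.580952)
  = −0.75 × (-0.543087) = 0.407315 substitutions/site.

0.4073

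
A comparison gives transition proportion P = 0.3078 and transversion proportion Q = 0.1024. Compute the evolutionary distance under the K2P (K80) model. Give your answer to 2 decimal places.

0.69

Under the Kimura two-parameter model, d = −½ ln(1 − 2P − Q) − ¼ ln(1 − 2Q).
1 − 2P − Q = 0.282, giving −½ ln(0.282) = 0.632924.
1 − 2Q = 0.7952, giving −¼ ln(0.7952) = 0.057290.
d = 0.632924 + 0.057290 = 0.690214.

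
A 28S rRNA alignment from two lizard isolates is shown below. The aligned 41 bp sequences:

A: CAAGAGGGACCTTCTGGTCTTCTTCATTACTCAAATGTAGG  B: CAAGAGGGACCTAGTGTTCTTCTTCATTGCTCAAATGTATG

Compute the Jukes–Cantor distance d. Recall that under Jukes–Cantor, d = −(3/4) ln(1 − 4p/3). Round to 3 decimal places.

0.133

The sequences differ at 5 of 41 sites (13, 14, 17, 29, 40), so p = 5/41 ≈ 0.121951.
d = −(3/4) ln(1 − 4p/3) = −0.75 ln(1 − 0.162601) = −0.75 ln(0.837399)
  = −0.75 × (-0.177455) = 0.133091 substitutions/site.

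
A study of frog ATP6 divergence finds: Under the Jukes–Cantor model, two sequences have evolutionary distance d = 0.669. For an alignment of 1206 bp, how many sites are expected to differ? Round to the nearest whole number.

534

Invert JC69: p = (3/4)(1 − e^(−4d/3)) = 0.75 × (1 − e^(-0.892)) = 0.75 × (1 − 0.409835) = 0.442624.
Expected differing sites = pL ≈ 0.442624 × 1206 = 533.804544 ≈ 534.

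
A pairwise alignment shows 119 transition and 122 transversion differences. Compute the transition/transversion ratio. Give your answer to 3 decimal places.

R = 119/122 = 0.975409… ≈ 0.975 (to 3 d.p.).

0.975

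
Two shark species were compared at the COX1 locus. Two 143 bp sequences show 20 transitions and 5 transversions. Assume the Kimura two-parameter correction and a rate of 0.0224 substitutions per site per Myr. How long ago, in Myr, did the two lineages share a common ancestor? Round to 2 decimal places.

4.62

P = 20/143 ≈ 0.13986 and Q = 5/143 ≈ 0.034965.
Under the Kimura two-parameter model, d = −½ ln(1 − 2P − Q) − ¼ ln(1 − 2Q).
1 − 2P − Q = 0.685315, giving −½ ln(0.685315) = 0.188938.
1 − 2Q = 0.93007, giving −¼ ln(0.93007) = 0.018124.
d = 0.188938 + 0.018124 = 0.207062.
Under a molecular clock d = 2μt, so t = d/(2μ) = 0.207062 / (2 × 0.0224) = 4.62 Myr.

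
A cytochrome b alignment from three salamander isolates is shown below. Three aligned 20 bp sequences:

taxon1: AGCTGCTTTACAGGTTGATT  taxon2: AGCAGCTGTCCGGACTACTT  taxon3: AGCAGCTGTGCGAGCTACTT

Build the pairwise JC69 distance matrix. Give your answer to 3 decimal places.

d(taxon1,taxon2) = 0.572, d(taxon1,taxon3) = 0.572, d(taxon2,taxon3) = 0.167

taxon1–taxon2: 8/20 sites differ → p = 0.4, d = −0.75 ln(1 − 0.533333) = 0.571605 ≈ 0.572.
taxon1–taxon3: 8/20 sites differ → p = 0.4, d = −0.75 ln(1 − 0.533333) = 0.571605 ≈ 0.572.
taxon2–taxon3: 3/20 sites differ → p = 0.15, d = −0.75 ln(1 − 0.2) = 0.167358 ≈ 0.167.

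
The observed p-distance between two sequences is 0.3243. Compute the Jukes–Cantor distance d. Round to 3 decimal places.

0.425

d = −(3/4) ln(1 − 4p/3) = −0.75 ln(1 − 0.4324) = −0.75 ln(0.5676)
  = −0.75 × (-0.566338) = 0.424754 substitutions/site.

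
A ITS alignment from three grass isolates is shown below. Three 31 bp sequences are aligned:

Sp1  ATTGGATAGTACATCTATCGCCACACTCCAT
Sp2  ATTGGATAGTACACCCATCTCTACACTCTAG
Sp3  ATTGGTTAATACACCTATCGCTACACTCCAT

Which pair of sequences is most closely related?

Sp1 and Sp3

Sp1–Sp2: 6/31 differ, p = 0.194, d = 0.224.
Sp1–Sp3: 4/31 differ, p = 0.129, d = 0.142.
Sp2–Sp3: 6/31 differ, p = 0.194, d = 0.224.
The smallest distance is between Sp1 and Sp3.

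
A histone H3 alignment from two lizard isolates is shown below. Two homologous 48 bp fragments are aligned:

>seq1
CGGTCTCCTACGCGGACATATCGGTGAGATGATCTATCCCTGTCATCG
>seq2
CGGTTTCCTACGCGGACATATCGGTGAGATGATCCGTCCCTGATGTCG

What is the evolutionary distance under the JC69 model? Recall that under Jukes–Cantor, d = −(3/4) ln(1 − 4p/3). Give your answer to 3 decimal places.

The sequences differ at 6 of 48 sites (5, 35, 36, 43, 44, 45), so p = 6/48 = 0.125.
d = −(3/4) ln(1 − 4p/3) = −0.75 ln(1 − 0.166667) = −0.75 ln(0.833333)
  = −0.75 × (-0.182322) = 0.136742 substitutions/site.

0.137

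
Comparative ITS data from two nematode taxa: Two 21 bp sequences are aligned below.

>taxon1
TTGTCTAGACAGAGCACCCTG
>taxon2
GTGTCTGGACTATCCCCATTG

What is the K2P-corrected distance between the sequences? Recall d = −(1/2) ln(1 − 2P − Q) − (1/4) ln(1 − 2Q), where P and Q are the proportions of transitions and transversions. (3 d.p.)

0.635

Of 21 sites, 3 differences are transitions and 6 are transversions, so P = 3/21 ≈ 0.142857 and Q = 6/21 ≈ 0.285714.
Under the Kimura two-parameter model, d = −½ ln(1 − 2P − Q) − ¼ ln(1 − 2Q).
1 − 2P − Q = 0.428572, giving −½ ln(0.428572) = 0.423648.
1 − 2Q = 0.428572, giving −¼ ln(0.428572) = 0.211824.
d = 0.423648 + 0.211824 = 0.635472.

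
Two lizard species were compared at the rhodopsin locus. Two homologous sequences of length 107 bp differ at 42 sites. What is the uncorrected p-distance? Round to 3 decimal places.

p = 42/107 = 0.392523… ≈ 0.393 (to 3 d.p.).

0.393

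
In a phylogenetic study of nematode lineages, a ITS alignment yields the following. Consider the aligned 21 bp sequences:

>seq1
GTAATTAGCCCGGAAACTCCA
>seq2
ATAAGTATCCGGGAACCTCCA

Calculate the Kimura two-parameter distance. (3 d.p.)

0.288

Of 21 sites, 1 differences are transitions and 4 are transversions, so P = 1/21 ≈ 0.047619 and Q = 4/21 ≈ 0.190476.
Under the Kimura two-parameter model, d = −½ ln(1 − 2P − Q) − ¼ ln(1 − 2Q).
1 − 2P − Q = 0.714286, giving −½ ln(0.714286) = 0.168236.
1 − 2Q = 0.619048, giving −¼ ln(0.619048) = 0.119893.
d = 0.168236 + 0.119893 = 0.288129.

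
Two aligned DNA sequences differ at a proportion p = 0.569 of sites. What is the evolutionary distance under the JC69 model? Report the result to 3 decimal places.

d = −(3/4) ln(1 − 4p/3) = −0.75 ln(1 − 0.758667) = −0.75 ln(0.241333)
  = −0.75 × (-1.421578) = 1.066184 substitutions/site.

1.066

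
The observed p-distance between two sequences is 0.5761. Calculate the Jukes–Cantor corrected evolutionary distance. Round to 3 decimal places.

1.096

d = −(3/4) ln(1 − 4p/3) = −0.75 ln(1 − 0.768133) = −0.75 ln(0.231867)
  = −0.75 × (-1.461591) = 1.096193 substitutions/site.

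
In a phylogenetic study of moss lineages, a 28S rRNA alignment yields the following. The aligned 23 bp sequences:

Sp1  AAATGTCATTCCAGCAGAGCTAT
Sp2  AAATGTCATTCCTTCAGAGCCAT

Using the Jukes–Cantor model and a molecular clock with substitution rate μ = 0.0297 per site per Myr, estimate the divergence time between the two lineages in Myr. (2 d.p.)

2.41

The sequences differ at 3 of 23 sites (13, 14, 21), so p = 3/23 ≈ 0.130435.
d = −(3/4) ln(1 − 4p/3) = −0.75 ln(1 − 0.173913) = −0.75 ln(0.826087)
  = −0.75 × (-0.191055) = 0.143291 substitutions/site.
Under a molecular clock d = 2μt, so t = d/(2μ) = 0.143291 / (2 × 0.0297) = 2.41 Myr.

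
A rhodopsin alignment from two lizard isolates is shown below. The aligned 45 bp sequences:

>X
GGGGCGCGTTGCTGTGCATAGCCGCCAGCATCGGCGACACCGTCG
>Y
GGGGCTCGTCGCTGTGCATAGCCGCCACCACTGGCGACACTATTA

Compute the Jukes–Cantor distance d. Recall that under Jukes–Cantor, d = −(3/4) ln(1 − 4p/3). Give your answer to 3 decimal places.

The sequences differ at 9 of 45 sites (6, 10, 28, 31, 32, 41, 42, 44, 45), so p = 9/45 = 0.2.
d = −(3/4) ln(1 − 4p/3) = −0.75 ln(1 − 0.266667) = −0.75 ln(0.733333)
  = −0.75 × (-0.310155) = 0.232616 substitutions/site.

0.233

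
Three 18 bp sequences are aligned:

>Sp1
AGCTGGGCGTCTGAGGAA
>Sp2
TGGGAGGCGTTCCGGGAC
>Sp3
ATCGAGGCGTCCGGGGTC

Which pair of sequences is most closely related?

Sp2 and Sp3

Sp1–Sp2: 9/18 differ, p = 0.500, d = 0.824.
Sp1–Sp3: 7/18 differ, p = 0.389, d = 0.548.
Sp2–Sp3: 6/18 differ, p = 0.333, d = 0.441.
The smallest distance is between Sp2 and Sp3.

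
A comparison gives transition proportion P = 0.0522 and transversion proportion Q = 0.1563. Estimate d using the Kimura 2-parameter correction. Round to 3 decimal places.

0.245

Under the Kimura two-parameter model, d = −½ ln(1 − 2P − Q) − ¼ ln(1 − 2Q).
1 − 2P − Q = 0.7393, giving −½ ln(0.7393) = 0.151026.
1 − 2Q = 0.6874, giving −¼ ln(0.6874) = 0.093710.
d = 0.151026 + 0.093710 = 0.244736.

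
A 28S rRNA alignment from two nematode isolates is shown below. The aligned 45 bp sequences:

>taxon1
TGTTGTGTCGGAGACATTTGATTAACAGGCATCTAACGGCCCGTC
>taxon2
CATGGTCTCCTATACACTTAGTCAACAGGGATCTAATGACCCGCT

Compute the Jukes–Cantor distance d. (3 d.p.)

The sequences differ at 16 of 45 sites, so p = 16/45 ≈ 0.355556.
d = −(3/4) ln(1 − 4p/3) = −0.75 ln(1 − 0.474075) = −0.75 ln(0.525925)
  = −0.75 × (-0.642597) = 0.481948 substitutions/site.

0.482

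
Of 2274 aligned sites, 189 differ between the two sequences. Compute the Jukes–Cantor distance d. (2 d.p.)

p = 189/2274 ≈ 0.083113.
d = −(3/4) ln(1 − 4p/3) = −0.75 ln(1 − 0.110817) = −0.75 ln(0.889183)
  = −0.75 × (-0.117452) = 0.088089 substitutions/site.

0.09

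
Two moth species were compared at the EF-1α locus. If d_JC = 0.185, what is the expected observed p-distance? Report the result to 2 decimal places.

0.16

p = (3/4)(1 − e^(−4d/3)) = 0.75 × (1 − e^(-0.246667)) = 0.75 × (1 − 0.781401) = 0.163949.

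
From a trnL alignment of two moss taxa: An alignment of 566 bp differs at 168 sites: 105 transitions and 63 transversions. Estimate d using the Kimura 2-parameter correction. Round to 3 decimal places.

0.392

P = 105/566 ≈ 0.185512 and Q = 63/566 ≈ 0.111307.
Under the Kimura two-parameter model, d = −½ ln(1 − 2P − Q) − ¼ ln(1 − 2Q).
1 − 2P − Q = 0.517669, giving −½ ln(0.517669) = 0.329210.
1 − 2Q = 0.777386, giving −¼ ln(0.777386) = 0.062955.
d = 0.329210 + 0.062955 = 0.392165.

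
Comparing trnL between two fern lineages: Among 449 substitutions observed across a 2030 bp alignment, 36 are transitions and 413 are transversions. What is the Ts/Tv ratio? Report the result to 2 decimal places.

0.09

R = 36/413 = 0.087167… ≈ 0.09 (to 2 d.p.).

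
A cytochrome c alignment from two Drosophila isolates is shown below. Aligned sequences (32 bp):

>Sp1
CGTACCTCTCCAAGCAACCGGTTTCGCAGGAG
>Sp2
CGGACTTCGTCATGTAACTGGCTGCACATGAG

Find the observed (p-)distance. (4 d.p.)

0.3438

The sequences differ at 11 of 32 positions.
p = 11/32 = 0.34375 ≈ 0.3438 (to 4 d.p.).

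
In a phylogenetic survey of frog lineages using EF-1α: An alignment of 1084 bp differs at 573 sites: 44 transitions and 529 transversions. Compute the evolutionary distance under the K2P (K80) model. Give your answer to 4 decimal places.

1.3536

P = 44/1084 ≈ 0.04059 and Q = 529/1084 ≈ 0.488007.
Under the Kimura two-parameter model, d = −½ ln(1 − 2P − Q) − ¼ ln(1 − 2Q).
1 − 2P − Q = 0.430813, giving −½ ln(0.430813) = 0.421041.
1 − 2Q = 0.023986, giving −¼ ln(0.023986) = 0.932571.
d = 0.421041 + 0.932571 = 1.353612.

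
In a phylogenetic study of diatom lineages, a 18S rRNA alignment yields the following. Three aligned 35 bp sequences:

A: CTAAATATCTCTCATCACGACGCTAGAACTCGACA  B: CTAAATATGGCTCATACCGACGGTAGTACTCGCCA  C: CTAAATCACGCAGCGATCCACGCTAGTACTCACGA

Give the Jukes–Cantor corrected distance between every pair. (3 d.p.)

d(A,B) = 0.233, d(A,C) = 0.572, d(B,C) = 0.458

A–B: 7/35 sites differ → p = 0.2, d = −0.75 ln(1 − 0.266667) = 0.232617 ≈ 0.233.
A–C: 14/35 sites differ → p = 0.4, d = −0.75 ln(1 − 0.533333) = 0.571605 ≈ 0.572.
B–C: 12/35 sites differ → p ≈ 0.342857, d = −0.75 ln(1 − 0.457143) = 0.458182 ≈ 0.458.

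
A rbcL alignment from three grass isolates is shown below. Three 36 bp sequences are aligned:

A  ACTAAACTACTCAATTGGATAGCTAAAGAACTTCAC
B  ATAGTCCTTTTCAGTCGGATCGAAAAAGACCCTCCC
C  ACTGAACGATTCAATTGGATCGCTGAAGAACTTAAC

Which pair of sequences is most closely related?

A–B: 15/36 differ, p = 0.417, d = 0.608.
A–C: 6/36 differ, p = 0.167, d = 0.188.
B–C: 15/36 differ, p = 0.417, d = 0.608.
The smallest distance is between A and C.

A and C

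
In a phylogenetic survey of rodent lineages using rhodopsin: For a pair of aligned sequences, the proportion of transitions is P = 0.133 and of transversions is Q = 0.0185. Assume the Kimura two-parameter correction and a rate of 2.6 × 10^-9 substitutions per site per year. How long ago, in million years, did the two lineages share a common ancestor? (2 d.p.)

Under the Kimura two-parameter model, d = −½ ln(1 − 2P − Q) − ¼ ln(1 − 2Q).
1 − 2P − Q = 0.7155, giving −½ ln(0.7155) = 0.167387.
1 − 2Q = 0.963, giving −¼ ln(0.963) = 0.009425.
d = 0.167387 + 0.009425 = 0.176812.
Under a molecular clock d = 2μt, so t = d/(2μ) = 0.176812 / (2 × 2.6 × 10^-9) = 34.00 million years.

34.00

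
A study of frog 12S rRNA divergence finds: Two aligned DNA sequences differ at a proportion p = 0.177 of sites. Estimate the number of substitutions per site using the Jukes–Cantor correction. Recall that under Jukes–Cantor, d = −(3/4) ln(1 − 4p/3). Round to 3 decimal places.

d = −(3/4) ln(1 − 4p/3) = −0.75 ln(1 − 0.236) = −0.75 ln(0.764)
  = −0.75 × (-0.269187) = 0.201890 substitutions/site.

0.202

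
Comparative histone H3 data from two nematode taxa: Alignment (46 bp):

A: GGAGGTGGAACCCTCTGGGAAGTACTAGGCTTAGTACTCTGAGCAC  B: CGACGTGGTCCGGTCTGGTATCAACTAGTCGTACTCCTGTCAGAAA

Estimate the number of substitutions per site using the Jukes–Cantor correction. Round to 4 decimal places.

0.5532

The sequences differ at 18 of 46 sites, so p = 18/46 ≈ 0.391304.
d = −(3/4) ln(1 − 4p/3) = −0.75 ln(1 − 0.521739) = −0.75 ln(0.478261)
  = −0.75 × (-0.737599) = 0.553199 substitutions/site.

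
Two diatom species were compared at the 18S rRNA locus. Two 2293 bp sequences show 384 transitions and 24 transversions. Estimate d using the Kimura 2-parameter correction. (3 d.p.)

0.217

P = 384/2293 ≈ 0.167466 and Q = 24/2293 ≈ 0.010467.
Under the Kimura two-parameter model, d = −½ ln(1 − 2P − Q) − ¼ ln(1 − 2Q).
1 − 2P − Q = 0.654601, giving −½ ln(0.654601) = 0.211865.
1 − 2Q = 0.979066, giving −¼ ln(0.979066) = 0.005289.
d = 0.211865 + 0.005289 = 0.217154.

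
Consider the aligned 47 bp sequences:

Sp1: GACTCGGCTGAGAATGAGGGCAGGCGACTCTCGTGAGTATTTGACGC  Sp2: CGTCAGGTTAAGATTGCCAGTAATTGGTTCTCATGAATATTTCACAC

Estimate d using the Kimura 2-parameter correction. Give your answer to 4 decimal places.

0.7710

Of 47 sites, 14 differences are transitions and 7 are transversions, so P = 14/47 ≈ 0.297872 and Q = 7/47 ≈ 0.148936.
Under the Kimura two-parameter model, d = −½ ln(1 − 2P − Q) − ¼ ln(1 − 2Q).
1 − 2P − Q = 0.25532, giving −½ ln(0.25532) = 0.682619.
1 − 2Q = 0.702128, giving −¼ ln(0.702128) = 0.088410.
d = 0.682619 + 0.088410 = 0.771029.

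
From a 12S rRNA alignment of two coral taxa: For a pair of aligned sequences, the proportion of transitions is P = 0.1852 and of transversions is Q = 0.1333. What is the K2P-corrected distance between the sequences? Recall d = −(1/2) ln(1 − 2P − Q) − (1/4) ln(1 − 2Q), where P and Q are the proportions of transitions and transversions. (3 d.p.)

Under the Kimura two-parameter model, d = −½ ln(1 − 2P − Q) − ¼ ln(1 − 2Q).
1 − 2P − Q = 0.4963, giving −½ ln(0.4963) = 0.350287.
1 − 2Q = 0.7334, giving −¼ ln(0.7334) = 0.077516.
d = 0.350287 + 0.077516 = 0.427803.

0.428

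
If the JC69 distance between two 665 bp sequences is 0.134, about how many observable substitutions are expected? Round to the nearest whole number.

82

Invert JC69: p = (3/4)(1 − e^(−4d/3)) = 0.75 × (1 − e^(-0.178667)) = 0.75 × (1 − 0.836384) = 0.122712.
Expected differing sites = pL ≈ 0.122712 × 665 = 81.60348 ≈ 82.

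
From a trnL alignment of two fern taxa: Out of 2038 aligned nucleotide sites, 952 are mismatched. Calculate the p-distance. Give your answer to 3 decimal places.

0.467

p = 952/2038 = 0.467124… ≈ 0.467 (to 3 d.p.).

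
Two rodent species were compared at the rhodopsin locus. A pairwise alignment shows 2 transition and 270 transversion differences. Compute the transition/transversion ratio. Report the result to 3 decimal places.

R = 2/270 = 0.007407… ≈ 0.007 (to 3 d.p.).

0.007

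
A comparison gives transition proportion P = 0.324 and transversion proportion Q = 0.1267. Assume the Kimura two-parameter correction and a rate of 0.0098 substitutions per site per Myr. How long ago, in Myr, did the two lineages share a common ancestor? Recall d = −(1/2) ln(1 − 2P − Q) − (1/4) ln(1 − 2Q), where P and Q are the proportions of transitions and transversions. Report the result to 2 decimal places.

41.75

Under the Kimura two-parameter model, d = −½ ln(1 − 2P − Q) − ¼ ln(1 − 2Q).
1 − 2P − Q = 0.2253, giving −½ ln(0.2253) = 0.745161.
1 − 2Q = 0.7466, giving −¼ ln(0.7466) = 0.073056.
d = 0.745161 + 0.073056 = 0.818217.
Under a molecular clock d = 2μt, so t = d/(2μ) = 0.818217 / (2 × 0.0098) = 41.75 Myr.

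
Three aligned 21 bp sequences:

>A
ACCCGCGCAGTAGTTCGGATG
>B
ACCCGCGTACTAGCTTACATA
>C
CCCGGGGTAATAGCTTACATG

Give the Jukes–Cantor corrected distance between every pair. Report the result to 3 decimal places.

d(A,B) = 0.441, d(A,C) = 0.635, d(B,C) = 0.286

A–B: 7/21 sites differ → p ≈ 0.333333, d = −0.75 ln(1 − 0.444444) = 0.440839 ≈ 0.441.
A–C: 9/21 sites differ → p ≈ 0.428571, d = −0.75 ln(1 − 0.571428) = 0.635472 ≈ 0.635.
B–C: 5/21 sites differ → p ≈ 0.238095, d = −0.75 ln(1 − 0.31746) = 0.286451 ≈ 0.286.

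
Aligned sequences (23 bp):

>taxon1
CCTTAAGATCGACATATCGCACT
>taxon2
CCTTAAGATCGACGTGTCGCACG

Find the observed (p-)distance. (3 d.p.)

The sequences differ at 3 of 23 positions (sites 14, 16, 23).
p = 3/23 = 0.130434… ≈ 0.130 (to 3 d.p.).

0.130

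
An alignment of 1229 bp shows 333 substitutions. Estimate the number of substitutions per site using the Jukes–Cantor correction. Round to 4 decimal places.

0.3362

p = 333/1229 ≈ 0.270952.
d = −(3/4) ln(1 − 4p/3) = −0.75 ln(1 − 0.361269) = −0.75 ln(0.638731)
  = −0.75 × (-0.448272) = 0.336204 substitutions/site.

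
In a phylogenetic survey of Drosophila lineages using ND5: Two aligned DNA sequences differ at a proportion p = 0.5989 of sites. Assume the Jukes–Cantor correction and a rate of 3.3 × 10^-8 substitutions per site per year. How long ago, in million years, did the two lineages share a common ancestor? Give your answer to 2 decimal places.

18.21

d = −(3/4) ln(1 − 4p/3) = −0.75 ln(1 − 0.798533) = −0.75 ln(0.201467)
  = −0.75 × (-1.602130) = 1.201598 substitutions/site.
Under a molecular clock d = 2μt, so t = d/(2μ) = 1.201598 / (2 × 3.3 × 10^-8) = 18.21 million years.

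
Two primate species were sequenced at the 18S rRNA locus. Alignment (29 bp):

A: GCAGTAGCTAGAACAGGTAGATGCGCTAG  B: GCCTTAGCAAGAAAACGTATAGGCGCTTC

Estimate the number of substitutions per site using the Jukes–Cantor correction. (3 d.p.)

The sequences differ at 9 of 29 sites (3, 4, 9, 14, 16, 20, 22, 28, 29), so p = 9/29 ≈ 0.310345.
d = −(3/4) ln(1 − 4p/3) = −0.75 ln(1 − 0.413793) = −0.75 ln(0.586207)
  = −0.75 × (-0.534082) = 0.400562 substitutions/site.

0.401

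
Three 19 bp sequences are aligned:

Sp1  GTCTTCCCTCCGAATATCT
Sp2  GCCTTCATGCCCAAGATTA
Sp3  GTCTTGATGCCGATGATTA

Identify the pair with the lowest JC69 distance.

Sp1–Sp2: 8/19 differ, p = 0.421, d = 0.618.
Sp1–Sp3: 8/19 differ, p = 0.421, d = 0.618.
Sp2–Sp3: 4/19 differ, p = 0.211, d = 0.247.
The smallest distance is between Sp2 and Sp3.

Sp2 and Sp3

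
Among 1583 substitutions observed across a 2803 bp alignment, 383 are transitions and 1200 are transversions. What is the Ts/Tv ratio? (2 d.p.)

0.32

R = 383/1200 = 0.319166… ≈ 0.32 (to 2 d.p.).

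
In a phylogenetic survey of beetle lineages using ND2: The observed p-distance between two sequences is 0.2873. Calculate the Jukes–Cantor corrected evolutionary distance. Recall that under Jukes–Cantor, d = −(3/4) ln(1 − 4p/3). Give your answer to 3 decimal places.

0.362

d = −(3/4) ln(1 − 4p/3) = −0.75 ln(1 − 0.383067) = −0.75 ln(0.616933)
  = −0.75 × (-0.482995) = 0.362246 substitutions/site.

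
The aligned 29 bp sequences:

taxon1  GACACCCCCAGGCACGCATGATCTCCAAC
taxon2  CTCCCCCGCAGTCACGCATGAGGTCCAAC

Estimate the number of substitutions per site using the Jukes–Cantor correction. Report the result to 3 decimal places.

The sequences differ at 7 of 29 sites (1, 2, 4, 8, 12, 22, 23), so p = 7/29 ≈ 0.241379.
d = −(3/4) ln(1 − 4p/3) = −0.75 ln(1 − 0.321839) = −0.75 ln(0.678161)
  = −0.75 × (-0.388371) = 0.291278 substitutions/site.

0.291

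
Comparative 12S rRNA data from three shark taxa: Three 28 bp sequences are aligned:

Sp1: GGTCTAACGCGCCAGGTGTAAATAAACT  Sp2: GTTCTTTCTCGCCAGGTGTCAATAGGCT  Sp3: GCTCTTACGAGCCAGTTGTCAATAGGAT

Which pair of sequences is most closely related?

Sp1–Sp2: 7/28 differ, p = 0.250, d = 0.304.
Sp1–Sp3: 8/28 differ, p = 0.286, d = 0.360.
Sp2–Sp3: 6/28 differ, p = 0.214, d = 0.252.
The smallest distance is between Sp2 and Sp3.

Sp2 and Sp3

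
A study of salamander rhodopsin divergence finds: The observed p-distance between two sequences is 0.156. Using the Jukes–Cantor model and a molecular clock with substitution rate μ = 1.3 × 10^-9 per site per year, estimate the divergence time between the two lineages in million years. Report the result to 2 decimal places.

d = −(3/4) ln(1 − 4p/3) = −0.75 ln(1 − 0.208) = −0.75 ln(0.792)
  = −0.75 × (-0.233194) = 0.174896 substitutions/site.
Under a molecular clock d = 2μt, so t = d/(2μ) = 0.174896 / (2 × 1.3 × 10^-9) = 67.27 million years.

67.27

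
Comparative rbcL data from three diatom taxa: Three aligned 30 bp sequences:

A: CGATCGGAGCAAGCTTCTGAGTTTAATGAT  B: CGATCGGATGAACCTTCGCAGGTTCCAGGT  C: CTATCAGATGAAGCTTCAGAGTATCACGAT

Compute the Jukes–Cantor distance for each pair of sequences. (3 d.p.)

A–B: 10/30 sites differ → p ≈ 0.333333, d = −0.75 ln(1 − 0.444444) = 0.440839 ≈ 0.441.
A–C: 8/30 sites differ → p ≈ 0.266667, d = −0.75 ln(1 − 0.355556) = 0.329526 ≈ 0.330.
B–C: 10/30 sites differ → p ≈ 0.333333, d = −0.75 ln(1 − 0.444444) = 0.440839 ≈ 0.441.

d(A,B) = 0.441, d(A,C) = 0.330, d(B,C) = 0.441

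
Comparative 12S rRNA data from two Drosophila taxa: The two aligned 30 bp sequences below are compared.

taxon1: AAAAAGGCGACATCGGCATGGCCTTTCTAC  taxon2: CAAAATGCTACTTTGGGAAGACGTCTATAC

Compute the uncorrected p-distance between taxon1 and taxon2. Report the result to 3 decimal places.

0.367

The sequences differ at 11 of 30 positions.
p = 11/30 = 0.366666… ≈ 0.367 (to 3 d.p.).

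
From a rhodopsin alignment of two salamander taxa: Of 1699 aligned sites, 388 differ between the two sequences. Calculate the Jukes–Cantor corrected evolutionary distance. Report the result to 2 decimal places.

p = 388/1699 ≈ 0.22837.
d = −(3/4) ln(1 − 4p/3) = −0.75 ln(1 − 0.304493) = −0.75 ln(0.695507)
  = −0.75 × (-0.363114) = 0.272336 substitutions/site.

0.27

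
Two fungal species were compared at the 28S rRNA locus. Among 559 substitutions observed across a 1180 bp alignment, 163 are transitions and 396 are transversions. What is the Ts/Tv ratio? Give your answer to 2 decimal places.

0.41

R = 163/396 = 0.411616… ≈ 0.41 (to 2 d.p.).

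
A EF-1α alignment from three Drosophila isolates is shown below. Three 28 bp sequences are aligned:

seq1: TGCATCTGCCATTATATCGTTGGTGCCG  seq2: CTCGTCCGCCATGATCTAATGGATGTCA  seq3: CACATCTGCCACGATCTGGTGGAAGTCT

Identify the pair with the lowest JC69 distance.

seq2 and seq3

seq1–seq2: 12/28 differ, p = 0.429, d = 0.635.
seq1–seq3: 11/28 differ, p = 0.393, d = 0.556.
seq2–seq3: 8/28 differ, p = 0.286, d = 0.360.
The smallest distance is between seq2 and seq3.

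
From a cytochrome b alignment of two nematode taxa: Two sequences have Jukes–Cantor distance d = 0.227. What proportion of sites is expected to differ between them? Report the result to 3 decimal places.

p = (3/4)(1 − e^(−4d/3)) = 0.75 × (1 − e^(-0.302667)) = 0.75 × (1 − 0.738845) = 0.195866.

0.196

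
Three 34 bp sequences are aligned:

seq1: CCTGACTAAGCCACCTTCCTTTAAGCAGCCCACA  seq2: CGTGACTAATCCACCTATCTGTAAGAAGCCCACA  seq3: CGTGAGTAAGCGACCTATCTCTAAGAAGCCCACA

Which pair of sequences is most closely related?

seq2 and seq3

seq1–seq2: 6/34 differ, p = 0.176, d = 0.201.
seq1–seq3: 7/34 differ, p = 0.206, d = 0.241.
seq2–seq3: 4/34 differ, p = 0.118, d = 0.128.
The smallest distance is between seq2 and seq3.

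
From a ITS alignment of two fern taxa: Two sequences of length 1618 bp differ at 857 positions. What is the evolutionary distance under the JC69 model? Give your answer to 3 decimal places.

p = 857/1618 ≈ 0.529666.
d = −(3/4) ln(1 − 4p/3) = −0.75 ln(1 − 0.706221) = −0.75 ln(0.293779)
  = −0.75 × (-1.224927) = 0.918695 substitutions/site.

0.919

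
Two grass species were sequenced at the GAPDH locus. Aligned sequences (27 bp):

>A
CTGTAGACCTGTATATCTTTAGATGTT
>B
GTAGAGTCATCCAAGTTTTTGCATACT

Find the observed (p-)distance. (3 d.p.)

The sequences differ at 14 of 27 positions.
p = 14/27 = 0.518518… ≈ 0.519 (to 3 d.p.).

0.519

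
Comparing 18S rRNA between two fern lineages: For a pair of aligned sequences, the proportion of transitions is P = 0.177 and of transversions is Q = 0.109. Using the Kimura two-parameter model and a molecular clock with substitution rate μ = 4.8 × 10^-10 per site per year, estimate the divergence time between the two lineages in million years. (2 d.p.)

Under the Kimura two-parameter model, d = −½ ln(1 − 2P − Q) − ¼ ln(1 − 2Q).
1 − 2P − Q = 0.537, giving −½ ln(0.537) = 0.310879.
1 − 2Q = 0.782, giving −¼ ln(0.782) = 0.061475.
d = 0.310879 + 0.061475 = 0.372354.
Under a molecular clock d = 2μt, so t = d/(2μ) = 0.372354 / (2 × 4.8 × 10^-10) = 387.87 million years.

387.87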